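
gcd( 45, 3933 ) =9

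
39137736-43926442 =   -  4788706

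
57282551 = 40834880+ 16447671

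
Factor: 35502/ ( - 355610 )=  -  17751/177805=- 3^1*5^ ( - 1 )*43^( -1 )*61^1*97^1*827^( - 1)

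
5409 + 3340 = 8749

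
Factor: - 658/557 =  -  2^1 *7^1*47^1* 557^( - 1) 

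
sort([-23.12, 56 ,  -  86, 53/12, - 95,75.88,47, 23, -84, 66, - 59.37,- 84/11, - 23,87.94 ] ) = [ - 95, - 86, - 84, - 59.37, - 23.12, - 23, - 84/11, 53/12, 23, 47,56,  66, 75.88, 87.94]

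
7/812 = 1/116  =  0.01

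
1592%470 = 182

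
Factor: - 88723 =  - 17^2* 307^1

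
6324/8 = 790 + 1/2 = 790.50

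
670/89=7  +  47/89 = 7.53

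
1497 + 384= 1881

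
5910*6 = 35460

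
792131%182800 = 60931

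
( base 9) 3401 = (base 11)1984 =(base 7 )10216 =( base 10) 2512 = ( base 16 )9D0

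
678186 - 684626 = -6440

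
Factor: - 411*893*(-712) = 261320376 = 2^3*3^1 * 19^1*47^1*89^1*137^1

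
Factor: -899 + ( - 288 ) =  - 1187^1 = - 1187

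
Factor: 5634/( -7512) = -2^(- 2)*3^1= - 3/4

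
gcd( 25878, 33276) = 6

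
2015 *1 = 2015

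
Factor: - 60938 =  - 2^1*30469^1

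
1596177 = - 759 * (- 2103) 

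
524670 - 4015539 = - 3490869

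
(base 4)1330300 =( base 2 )1111100110000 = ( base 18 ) 16ba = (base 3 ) 101221201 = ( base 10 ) 7984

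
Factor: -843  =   -3^1*281^1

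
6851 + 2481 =9332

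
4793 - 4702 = 91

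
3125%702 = 317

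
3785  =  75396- 71611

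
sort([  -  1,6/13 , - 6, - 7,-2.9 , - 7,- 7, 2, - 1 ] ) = [ - 7, - 7 , - 7, - 6, - 2.9, - 1, - 1,6/13,2] 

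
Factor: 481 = 13^1*37^1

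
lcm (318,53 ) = 318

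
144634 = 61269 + 83365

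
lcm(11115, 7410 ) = 22230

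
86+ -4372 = -4286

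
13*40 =520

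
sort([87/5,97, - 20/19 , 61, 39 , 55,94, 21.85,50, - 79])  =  [ - 79, - 20/19,87/5,21.85,39,50,  55, 61, 94, 97 ] 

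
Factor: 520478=2^1* 7^2*47^1*113^1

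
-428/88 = -5  +  3/22 = -4.86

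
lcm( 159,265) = 795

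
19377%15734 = 3643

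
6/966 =1/161 =0.01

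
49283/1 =49283 = 49283.00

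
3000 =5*600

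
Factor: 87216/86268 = 2^2 * 7^( - 1) * 13^( - 1 ) * 23^1 = 92/91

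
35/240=7/48 = 0.15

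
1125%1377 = 1125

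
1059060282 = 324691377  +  734368905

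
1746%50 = 46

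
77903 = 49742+28161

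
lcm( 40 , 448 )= 2240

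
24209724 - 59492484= - 35282760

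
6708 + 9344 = 16052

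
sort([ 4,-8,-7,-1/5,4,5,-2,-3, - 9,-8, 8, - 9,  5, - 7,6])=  [ -9,-9,-8, - 8, - 7,-7,-3, - 2, - 1/5, 4,4, 5,5, 6, 8]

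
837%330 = 177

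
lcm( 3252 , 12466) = 74796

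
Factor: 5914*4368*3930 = 101521143360   =  2^6 * 3^2*5^1 *7^1*13^1*131^1 * 2957^1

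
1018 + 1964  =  2982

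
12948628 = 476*27203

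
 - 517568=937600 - 1455168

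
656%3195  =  656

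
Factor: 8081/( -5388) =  -2^( - 2)*3^( - 1)*449^(  -  1) * 8081^1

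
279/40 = 6 + 39/40=6.97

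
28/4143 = 28/4143 = 0.01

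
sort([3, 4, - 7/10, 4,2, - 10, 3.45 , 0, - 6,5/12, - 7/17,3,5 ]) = [  -  10, - 6,-7/10,-7/17, 0, 5/12, 2,3, 3,3.45, 4, 4, 5]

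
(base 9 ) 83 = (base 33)29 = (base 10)75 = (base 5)300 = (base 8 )113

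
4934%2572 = 2362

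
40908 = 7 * 5844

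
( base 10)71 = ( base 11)65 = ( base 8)107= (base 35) 21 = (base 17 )43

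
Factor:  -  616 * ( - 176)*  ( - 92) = -2^9*7^1 * 11^2*23^1 = - 9974272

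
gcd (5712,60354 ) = 42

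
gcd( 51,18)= 3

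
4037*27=108999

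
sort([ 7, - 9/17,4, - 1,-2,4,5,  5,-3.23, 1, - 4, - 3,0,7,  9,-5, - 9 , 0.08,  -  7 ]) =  [ - 9, - 7, - 5, - 4,  -  3.23, -3,-2, - 1,  -  9/17,0,0.08,1,4, 4, 5,5,7,  7,9]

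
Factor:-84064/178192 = -142/301 = -2^1 * 7^(-1 )*43^(-1)*71^1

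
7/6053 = 7/6053=0.00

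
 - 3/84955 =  - 1 + 84952/84955 = -0.00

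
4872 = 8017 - 3145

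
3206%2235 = 971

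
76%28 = 20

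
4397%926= 693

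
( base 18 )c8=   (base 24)98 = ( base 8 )340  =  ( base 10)224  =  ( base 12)168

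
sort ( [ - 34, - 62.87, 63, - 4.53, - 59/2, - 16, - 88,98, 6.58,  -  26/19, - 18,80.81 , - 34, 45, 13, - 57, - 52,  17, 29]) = [ - 88, - 62.87, - 57, - 52, - 34, - 34,- 59/2, - 18, - 16,-4.53, - 26/19,6.58 , 13, 17  ,  29, 45, 63 , 80.81 , 98 ]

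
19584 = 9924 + 9660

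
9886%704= 30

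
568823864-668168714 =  - 99344850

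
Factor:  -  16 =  - 2^4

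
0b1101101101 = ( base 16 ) 36d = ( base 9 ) 1174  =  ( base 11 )728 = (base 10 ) 877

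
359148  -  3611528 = -3252380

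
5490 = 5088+402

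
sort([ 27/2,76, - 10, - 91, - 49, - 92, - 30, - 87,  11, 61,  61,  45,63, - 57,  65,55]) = [-92 ,-91, - 87, - 57,-49, - 30, - 10, 11, 27/2,  45,55, 61,  61,63,65,  76]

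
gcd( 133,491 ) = 1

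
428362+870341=1298703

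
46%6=4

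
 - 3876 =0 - 3876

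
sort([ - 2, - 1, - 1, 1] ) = [ - 2,-1, - 1,1]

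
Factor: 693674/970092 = 2^( -1) *3^(-2 ) * 127^1*2731^1*26947^( - 1) =346837/485046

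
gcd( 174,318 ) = 6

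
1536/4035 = 512/1345 = 0.38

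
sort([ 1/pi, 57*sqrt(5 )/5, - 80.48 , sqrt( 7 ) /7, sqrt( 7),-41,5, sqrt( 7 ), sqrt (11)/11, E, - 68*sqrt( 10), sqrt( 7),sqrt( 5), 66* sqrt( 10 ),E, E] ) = [ - 68*sqrt( 10), - 80.48, - 41, sqrt(11 )/11, 1/pi, sqrt ( 7 ) /7, sqrt (5), sqrt(7 ),sqrt( 7), sqrt (7 ), E,E , E, 5,57 * sqrt(5) /5 , 66*sqrt( 10)]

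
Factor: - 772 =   -  2^2*193^1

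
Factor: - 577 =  - 577^1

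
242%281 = 242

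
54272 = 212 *256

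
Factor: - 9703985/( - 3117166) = 2^( - 1)*5^1*13^(-1 )*119891^( - 1)*1940797^1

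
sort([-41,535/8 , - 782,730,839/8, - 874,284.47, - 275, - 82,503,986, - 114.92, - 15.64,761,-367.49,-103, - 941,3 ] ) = [  -  941, - 874 , - 782, -367.49, - 275, - 114.92, - 103,-82, - 41,  -  15.64,3,535/8, 839/8, 284.47, 503,730, 761, 986]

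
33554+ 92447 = 126001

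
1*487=487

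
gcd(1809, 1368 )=9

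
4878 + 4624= 9502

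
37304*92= 3431968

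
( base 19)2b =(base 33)1G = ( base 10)49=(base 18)2D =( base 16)31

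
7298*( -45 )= - 328410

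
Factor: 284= 2^2*71^1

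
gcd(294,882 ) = 294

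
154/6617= 154/6617 = 0.02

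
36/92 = 9/23 = 0.39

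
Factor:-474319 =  -474319^1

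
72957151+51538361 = 124495512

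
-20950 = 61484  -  82434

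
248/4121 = 248/4121=0.06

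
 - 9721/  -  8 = 9721/8 = 1215.12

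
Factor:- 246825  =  -3^2*5^2*1097^1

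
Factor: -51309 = - 3^2*5701^1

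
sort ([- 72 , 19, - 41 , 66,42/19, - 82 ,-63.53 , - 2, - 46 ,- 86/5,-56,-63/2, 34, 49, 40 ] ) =[ - 82, - 72, - 63.53,-56,  -  46 , - 41,  -  63/2,-86/5,-2,42/19, 19, 34, 40, 49,66 ] 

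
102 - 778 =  - 676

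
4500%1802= 896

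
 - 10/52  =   - 1 + 21/26=-  0.19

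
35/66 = 35/66 =0.53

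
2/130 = 1/65 = 0.02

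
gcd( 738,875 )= 1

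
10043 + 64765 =74808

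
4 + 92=96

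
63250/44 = 1437 + 1/2 = 1437.50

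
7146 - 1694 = 5452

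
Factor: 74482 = 2^1*167^1*223^1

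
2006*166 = 332996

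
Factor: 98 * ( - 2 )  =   - 196 = - 2^2 * 7^2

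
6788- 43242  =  -36454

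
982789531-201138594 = 781650937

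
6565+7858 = 14423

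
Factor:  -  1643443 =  - 19^1*67^1*1291^1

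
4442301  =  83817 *53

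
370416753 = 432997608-62580855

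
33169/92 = 33169/92=360.53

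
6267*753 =4719051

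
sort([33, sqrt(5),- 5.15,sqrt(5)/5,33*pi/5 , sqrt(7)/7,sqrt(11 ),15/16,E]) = [ - 5.15,sqrt(7 )/7,sqrt(5)/5,  15/16,sqrt(5),E,sqrt(11), 33*pi/5  ,  33]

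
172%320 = 172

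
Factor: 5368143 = 3^1*11^1  *162671^1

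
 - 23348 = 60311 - 83659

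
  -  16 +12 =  - 4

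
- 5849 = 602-6451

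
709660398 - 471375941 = 238284457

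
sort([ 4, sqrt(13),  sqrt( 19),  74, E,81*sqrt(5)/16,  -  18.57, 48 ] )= [  -  18.57,E,sqrt(13) , 4, sqrt( 19 ),  81*sqrt(5) /16 , 48, 74]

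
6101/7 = 6101/7 = 871.57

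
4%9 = 4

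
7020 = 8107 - 1087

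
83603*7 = 585221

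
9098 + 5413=14511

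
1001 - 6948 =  - 5947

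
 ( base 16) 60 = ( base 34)2S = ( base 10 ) 96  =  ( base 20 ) 4g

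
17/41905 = 1/2465 = 0.00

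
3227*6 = 19362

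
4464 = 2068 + 2396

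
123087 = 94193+28894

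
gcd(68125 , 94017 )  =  1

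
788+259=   1047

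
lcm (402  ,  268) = 804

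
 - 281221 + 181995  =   - 99226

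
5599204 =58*96538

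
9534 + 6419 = 15953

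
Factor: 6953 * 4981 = 34632893 = 17^2*293^1*409^1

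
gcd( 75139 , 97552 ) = 1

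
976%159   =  22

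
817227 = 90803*9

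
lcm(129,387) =387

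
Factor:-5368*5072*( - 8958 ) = 2^8*3^1*11^1 * 61^1* 317^1*1493^1 = 243894951168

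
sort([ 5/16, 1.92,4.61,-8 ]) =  [ - 8,5/16,  1.92, 4.61]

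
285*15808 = 4505280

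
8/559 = 8/559 = 0.01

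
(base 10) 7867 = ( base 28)a0r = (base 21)HHD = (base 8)17273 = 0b1111010111011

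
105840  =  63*1680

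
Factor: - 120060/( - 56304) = 145/68 = 2^(  -  2 )*5^1*17^( - 1)*29^1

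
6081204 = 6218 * 978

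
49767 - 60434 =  - 10667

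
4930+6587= 11517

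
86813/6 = 14468+ 5/6 = 14468.83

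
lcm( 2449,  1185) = 36735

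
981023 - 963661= 17362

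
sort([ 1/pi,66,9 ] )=[1/pi , 9, 66]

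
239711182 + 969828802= 1209539984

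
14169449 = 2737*5177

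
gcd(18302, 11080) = 2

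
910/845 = 1 + 1/13 =1.08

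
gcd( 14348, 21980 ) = 4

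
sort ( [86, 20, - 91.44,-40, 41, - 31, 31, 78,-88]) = [ - 91.44, - 88, - 40,-31, 20, 31, 41, 78, 86 ]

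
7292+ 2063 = 9355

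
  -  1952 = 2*( - 976 ) 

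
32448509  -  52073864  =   - 19625355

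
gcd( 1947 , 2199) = 3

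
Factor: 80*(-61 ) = -4880= - 2^4*5^1*61^1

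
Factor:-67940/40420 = -47^ ( - 1) * 79^1= - 79/47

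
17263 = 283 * 61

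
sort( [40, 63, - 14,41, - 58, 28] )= [  -  58, - 14 , 28, 40 , 41, 63 ]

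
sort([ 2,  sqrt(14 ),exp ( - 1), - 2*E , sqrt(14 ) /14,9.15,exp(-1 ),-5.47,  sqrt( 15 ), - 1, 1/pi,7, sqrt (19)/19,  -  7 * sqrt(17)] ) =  [ - 7*sqrt(17), - 5.47 ,-2*E, - 1, sqrt(19 )/19, sqrt(14) /14 , 1/pi , exp( - 1 ),exp(-1), 2, sqrt( 14),sqrt(15 ),  7, 9.15]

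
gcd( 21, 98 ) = 7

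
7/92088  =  7/92088 = 0.00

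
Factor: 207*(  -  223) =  - 46161 = -  3^2*23^1 * 223^1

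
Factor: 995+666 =1661 =11^1*151^1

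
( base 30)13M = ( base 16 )3F4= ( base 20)2ac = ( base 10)1012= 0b1111110100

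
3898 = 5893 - 1995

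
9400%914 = 260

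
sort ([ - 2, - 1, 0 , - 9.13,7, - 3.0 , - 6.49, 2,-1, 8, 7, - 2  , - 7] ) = [ - 9.13, - 7, - 6.49, - 3.0, - 2,  -  2 ,  -  1,-1, 0, 2 , 7, 7, 8]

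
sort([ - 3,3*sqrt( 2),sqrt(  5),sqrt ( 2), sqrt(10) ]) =[ - 3, sqrt( 2), sqrt(5 ),sqrt( 10),3*sqrt( 2 )]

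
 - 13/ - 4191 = 13/4191 = 0.00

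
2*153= 306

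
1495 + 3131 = 4626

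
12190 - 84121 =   -  71931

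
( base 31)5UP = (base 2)1011010000000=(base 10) 5760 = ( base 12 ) 3400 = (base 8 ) 13200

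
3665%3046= 619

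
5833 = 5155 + 678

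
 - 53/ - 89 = 53/89 = 0.60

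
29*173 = 5017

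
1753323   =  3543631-1790308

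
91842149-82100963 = 9741186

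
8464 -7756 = 708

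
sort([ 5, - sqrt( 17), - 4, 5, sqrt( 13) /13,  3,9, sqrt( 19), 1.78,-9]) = [- 9, - sqrt (17),-4, sqrt( 13) /13 , 1.78 , 3,sqrt( 19), 5, 5, 9]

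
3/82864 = 3/82864 =0.00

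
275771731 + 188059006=463830737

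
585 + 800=1385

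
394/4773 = 394/4773 = 0.08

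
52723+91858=144581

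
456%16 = 8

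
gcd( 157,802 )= 1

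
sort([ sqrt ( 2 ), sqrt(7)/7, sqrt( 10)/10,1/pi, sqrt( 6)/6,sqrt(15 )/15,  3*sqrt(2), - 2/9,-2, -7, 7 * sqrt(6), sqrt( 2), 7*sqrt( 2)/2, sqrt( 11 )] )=[ - 7, - 2, - 2/9,sqrt(15)/15, sqrt( 10)/10,1/pi, sqrt( 7 )/7,sqrt( 6)/6, sqrt( 2), sqrt(2 ), sqrt( 11), 3*sqrt(2), 7*sqrt( 2)/2,7 *sqrt( 6)] 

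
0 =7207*0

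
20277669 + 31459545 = 51737214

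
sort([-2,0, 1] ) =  [ - 2 , 0,1]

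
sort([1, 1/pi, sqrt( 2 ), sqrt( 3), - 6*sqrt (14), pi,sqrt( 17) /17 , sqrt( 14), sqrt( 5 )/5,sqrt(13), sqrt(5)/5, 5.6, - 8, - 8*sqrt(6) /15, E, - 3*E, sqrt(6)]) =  [ - 6*sqrt(14 ), - 3*E, - 8, - 8*sqrt( 6 ) /15,sqrt( 17 ) /17, 1/pi,sqrt (5 ) /5, sqrt( 5 ) /5, 1,sqrt( 2 ), sqrt(3), sqrt( 6 ) , E, pi , sqrt( 13 ), sqrt( 14 ), 5.6]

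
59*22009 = 1298531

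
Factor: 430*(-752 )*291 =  - 2^5*3^1*5^1*43^1*47^1*97^1 = - 94097760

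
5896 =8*737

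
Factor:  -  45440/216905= - 128/611 = - 2^7* 13^( -1)*47^( - 1)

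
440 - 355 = 85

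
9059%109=12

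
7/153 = 7/153 = 0.05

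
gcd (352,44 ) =44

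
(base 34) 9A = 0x13c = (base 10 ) 316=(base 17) 11a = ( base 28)b8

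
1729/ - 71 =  -25 + 46/71 = - 24.35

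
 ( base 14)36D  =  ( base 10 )685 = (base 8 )1255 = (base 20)1E5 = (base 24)14d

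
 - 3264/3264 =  - 1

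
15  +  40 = 55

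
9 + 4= 13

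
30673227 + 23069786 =53743013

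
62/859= 62/859 = 0.07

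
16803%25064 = 16803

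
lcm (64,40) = 320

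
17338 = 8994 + 8344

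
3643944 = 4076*894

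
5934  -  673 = 5261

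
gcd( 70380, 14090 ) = 10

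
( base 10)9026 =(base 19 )1601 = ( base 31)9c5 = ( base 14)340A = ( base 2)10001101000010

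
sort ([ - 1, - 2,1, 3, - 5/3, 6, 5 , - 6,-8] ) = [ - 8,-6,-2, - 5/3, - 1, 1,3,5, 6]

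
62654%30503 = 1648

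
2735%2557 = 178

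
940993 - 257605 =683388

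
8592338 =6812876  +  1779462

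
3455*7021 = 24257555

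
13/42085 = 13/42085 = 0.00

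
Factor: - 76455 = -3^2  *  5^1 * 1699^1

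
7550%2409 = 323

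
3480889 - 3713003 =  - 232114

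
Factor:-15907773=-3^1  *  7^1*757513^1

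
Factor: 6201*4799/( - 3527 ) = - 29758599/3527 = -  3^2*13^1*53^1*3527^( - 1)*4799^1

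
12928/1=12928 = 12928.00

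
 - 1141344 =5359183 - 6500527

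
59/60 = 59/60 = 0.98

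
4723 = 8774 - 4051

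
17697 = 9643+8054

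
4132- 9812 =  - 5680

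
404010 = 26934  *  15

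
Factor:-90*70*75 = - 2^2*3^3 * 5^4* 7^1= -472500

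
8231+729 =8960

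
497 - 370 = 127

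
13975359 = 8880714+5094645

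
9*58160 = 523440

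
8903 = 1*8903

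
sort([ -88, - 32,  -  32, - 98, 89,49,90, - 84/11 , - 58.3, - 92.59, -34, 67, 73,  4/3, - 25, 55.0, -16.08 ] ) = [  -  98,  -  92.59,  -  88, - 58.3, - 34, - 32,-32, -25, - 16.08, - 84/11, 4/3, 49, 55.0, 67, 73,89  ,  90]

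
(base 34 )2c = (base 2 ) 1010000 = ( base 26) 32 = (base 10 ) 80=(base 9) 88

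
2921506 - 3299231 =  -377725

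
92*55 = 5060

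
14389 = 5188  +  9201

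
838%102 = 22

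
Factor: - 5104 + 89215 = 3^1*23^2 * 53^1 = 84111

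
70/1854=35/927 = 0.04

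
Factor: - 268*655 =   -  175540  =  - 2^2*5^1*67^1*131^1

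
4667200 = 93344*50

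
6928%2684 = 1560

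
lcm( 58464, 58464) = 58464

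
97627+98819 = 196446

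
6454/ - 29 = - 6454/29 = - 222.55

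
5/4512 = 5/4512 = 0.00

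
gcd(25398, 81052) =2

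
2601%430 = 21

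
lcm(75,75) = 75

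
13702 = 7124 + 6578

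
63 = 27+36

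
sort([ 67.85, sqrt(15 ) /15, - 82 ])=[ - 82, sqrt( 15 ) /15, 67.85 ]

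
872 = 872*1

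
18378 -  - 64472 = 82850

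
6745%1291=290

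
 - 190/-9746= 95/4873=0.02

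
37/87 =37/87= 0.43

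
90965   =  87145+3820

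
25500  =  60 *425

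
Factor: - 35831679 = -3^1*13^1*109^1*8429^1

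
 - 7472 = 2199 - 9671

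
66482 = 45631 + 20851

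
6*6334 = 38004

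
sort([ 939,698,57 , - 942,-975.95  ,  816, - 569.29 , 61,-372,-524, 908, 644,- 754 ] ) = [-975.95, - 942,-754, - 569.29, - 524,-372,  57, 61,644,698,816, 908,939]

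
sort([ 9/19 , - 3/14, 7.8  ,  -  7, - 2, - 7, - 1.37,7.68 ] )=[ - 7, -7, - 2, - 1.37 , - 3/14,9/19, 7.68, 7.8 ] 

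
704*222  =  156288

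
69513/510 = 136 +3/10 = 136.30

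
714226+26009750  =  26723976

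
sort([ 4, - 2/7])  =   [ - 2/7, 4]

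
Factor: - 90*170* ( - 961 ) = 2^2 *3^2 * 5^2 * 17^1*31^2 =14703300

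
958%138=130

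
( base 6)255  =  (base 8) 153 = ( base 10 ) 107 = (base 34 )35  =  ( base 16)6b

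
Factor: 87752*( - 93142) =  -2^4*7^2*1567^1*6653^1 = -8173396784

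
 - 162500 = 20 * (- 8125)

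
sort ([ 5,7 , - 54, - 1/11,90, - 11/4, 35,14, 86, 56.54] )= [ - 54, - 11/4, - 1/11,5,  7,14,35, 56.54,86, 90]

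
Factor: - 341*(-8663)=11^1*31^1*8663^1 = 2954083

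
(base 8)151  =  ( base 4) 1221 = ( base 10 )105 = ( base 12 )89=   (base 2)1101001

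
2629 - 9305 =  - 6676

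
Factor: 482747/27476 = 2^( - 2 )*23^1*139^1 *151^1*6869^( - 1 ) 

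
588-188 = 400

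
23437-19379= 4058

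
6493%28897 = 6493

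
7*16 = 112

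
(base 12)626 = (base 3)1020010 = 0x37E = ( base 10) 894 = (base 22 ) 1IE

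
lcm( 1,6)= 6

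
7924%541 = 350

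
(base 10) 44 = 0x2C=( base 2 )101100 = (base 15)2e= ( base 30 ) 1E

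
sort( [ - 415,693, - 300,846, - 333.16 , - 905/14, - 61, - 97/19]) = [-415, - 333.16,  -  300,-905/14 , - 61, - 97/19,  693, 846 ]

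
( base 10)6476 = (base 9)8785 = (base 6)45552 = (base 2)1100101001100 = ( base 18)11HE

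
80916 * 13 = 1051908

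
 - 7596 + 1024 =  - 6572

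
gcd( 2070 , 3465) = 45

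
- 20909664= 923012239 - 943921903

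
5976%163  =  108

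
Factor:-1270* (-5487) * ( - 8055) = -2^1*3^3*5^2*31^1 * 59^1*127^1*179^1 = -56131186950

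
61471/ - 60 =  - 1025 + 29/60  =  - 1024.52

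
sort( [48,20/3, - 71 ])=[ - 71,20/3, 48 ]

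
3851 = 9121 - 5270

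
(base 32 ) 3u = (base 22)5G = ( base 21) 60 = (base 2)1111110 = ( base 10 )126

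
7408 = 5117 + 2291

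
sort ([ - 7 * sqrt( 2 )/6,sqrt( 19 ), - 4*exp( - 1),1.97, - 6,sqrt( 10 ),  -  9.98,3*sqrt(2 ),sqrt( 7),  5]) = [ - 9.98, - 6,  -  7*sqrt( 2 ) /6,- 4 * exp(  -  1),1.97,  sqrt( 7) , sqrt (10),3*sqrt(2 ), sqrt( 19 ),5 ] 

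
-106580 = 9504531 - 9611111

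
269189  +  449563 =718752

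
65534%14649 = 6938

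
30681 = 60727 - 30046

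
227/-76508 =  - 227/76508 = -0.00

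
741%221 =78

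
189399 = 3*63133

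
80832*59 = 4769088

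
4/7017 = 4/7017 = 0.00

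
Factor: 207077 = 13^1*17^1 * 937^1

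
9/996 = 3/332  =  0.01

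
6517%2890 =737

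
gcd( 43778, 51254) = 14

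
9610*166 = 1595260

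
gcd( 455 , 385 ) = 35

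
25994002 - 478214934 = -452220932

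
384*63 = 24192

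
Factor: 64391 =19^1*3389^1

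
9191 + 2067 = 11258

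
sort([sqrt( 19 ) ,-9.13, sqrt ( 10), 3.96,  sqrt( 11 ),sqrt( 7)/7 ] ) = [ - 9.13, sqrt( 7 ) /7, sqrt( 10),  sqrt( 11), 3.96,sqrt( 19 ) ] 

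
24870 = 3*8290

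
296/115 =296/115 =2.57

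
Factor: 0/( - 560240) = 0 = 0^1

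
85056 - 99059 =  - 14003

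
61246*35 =2143610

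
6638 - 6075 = 563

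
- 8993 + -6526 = -15519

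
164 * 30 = 4920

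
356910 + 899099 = 1256009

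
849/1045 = 849/1045 = 0.81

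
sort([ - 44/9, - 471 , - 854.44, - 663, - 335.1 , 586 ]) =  [-854.44 , -663, - 471, - 335.1,-44/9,586 ] 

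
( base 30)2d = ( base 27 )2J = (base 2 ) 1001001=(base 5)243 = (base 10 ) 73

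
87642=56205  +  31437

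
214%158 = 56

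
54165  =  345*157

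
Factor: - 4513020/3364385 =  - 2^2*3^1*17^(-1)*39581^( - 1 )*75217^1=- 902604/672877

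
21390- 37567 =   -  16177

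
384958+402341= 787299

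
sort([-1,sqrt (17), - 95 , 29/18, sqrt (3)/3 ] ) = [-95,- 1, sqrt ( 3)/3,29/18, sqrt(17)] 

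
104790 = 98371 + 6419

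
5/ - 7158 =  - 5/7158 = -  0.00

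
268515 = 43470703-43202188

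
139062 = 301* 462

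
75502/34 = 2220+11/17 = 2220.65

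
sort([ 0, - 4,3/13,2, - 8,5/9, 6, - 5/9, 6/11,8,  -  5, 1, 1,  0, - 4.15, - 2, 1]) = [  -  8, - 5,-4.15,-4, - 2, - 5/9, 0,  0 , 3/13,6/11, 5/9 , 1, 1,  1, 2,  6, 8 ]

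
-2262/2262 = - 1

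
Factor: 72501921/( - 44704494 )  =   - 2^ (-1)*3^ (-1)*73^1*157^( - 1 )*211^1*523^1*5273^( - 1 ) = - 8055769/4967166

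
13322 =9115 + 4207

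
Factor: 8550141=3^1 * 31^1*89^1*1033^1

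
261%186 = 75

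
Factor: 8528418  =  2^1*3^2*229^1*2069^1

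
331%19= 8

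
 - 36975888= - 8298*4456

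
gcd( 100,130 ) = 10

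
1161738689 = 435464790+726273899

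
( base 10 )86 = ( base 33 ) 2k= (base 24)3e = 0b1010110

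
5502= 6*917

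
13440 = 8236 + 5204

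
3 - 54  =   - 51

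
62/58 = 1+2/29= 1.07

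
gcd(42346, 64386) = 2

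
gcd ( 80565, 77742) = 3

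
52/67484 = 13/16871  =  0.00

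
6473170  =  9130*709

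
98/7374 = 49/3687 = 0.01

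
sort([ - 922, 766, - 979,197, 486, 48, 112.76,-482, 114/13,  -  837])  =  [ - 979,  -  922, - 837 , -482,114/13, 48, 112.76,197,486, 766]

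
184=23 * 8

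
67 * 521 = 34907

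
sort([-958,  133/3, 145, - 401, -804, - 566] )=[ - 958,  -  804, - 566, - 401,133/3,145]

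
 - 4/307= - 4/307 = - 0.01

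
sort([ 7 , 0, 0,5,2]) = [0,0,2, 5, 7]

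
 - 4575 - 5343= - 9918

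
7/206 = 7/206 = 0.03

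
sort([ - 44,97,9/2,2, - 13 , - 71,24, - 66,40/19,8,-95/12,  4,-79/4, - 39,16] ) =[  -  71, - 66, - 44, - 39, - 79/4, - 13,-95/12,2, 40/19, 4,9/2,8, 16,24,97]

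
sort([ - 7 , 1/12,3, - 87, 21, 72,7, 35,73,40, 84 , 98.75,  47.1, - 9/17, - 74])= [ - 87, - 74, - 7,-9/17  ,  1/12,3,7,21,35,40,  47.1,72,73,84 , 98.75]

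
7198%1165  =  208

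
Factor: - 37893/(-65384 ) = 2^( - 3)*3^1*11^( - 1) * 17^1 = 51/88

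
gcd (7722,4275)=9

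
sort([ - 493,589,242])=[ - 493,242,589]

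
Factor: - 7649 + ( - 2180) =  - 9829^1=- 9829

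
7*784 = 5488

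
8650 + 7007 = 15657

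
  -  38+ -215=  - 253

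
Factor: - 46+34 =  - 2^2*3^1 = - 12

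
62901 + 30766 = 93667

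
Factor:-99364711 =- 17^1*5844983^1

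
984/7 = 140+4/7 = 140.57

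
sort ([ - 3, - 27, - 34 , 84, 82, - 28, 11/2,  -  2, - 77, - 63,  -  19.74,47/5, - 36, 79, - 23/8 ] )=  [ - 77, - 63, - 36, - 34, - 28,  -  27 , - 19.74, - 3, - 23/8,-2,11/2, 47/5,  79, 82,84]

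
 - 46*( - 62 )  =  2852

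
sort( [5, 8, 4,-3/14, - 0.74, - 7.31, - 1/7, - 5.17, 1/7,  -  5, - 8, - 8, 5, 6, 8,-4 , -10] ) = [ - 10, - 8, - 8, - 7.31, - 5.17, - 5,  -  4, - 0.74,- 3/14, - 1/7, 1/7 , 4,  5,5 , 6, 8, 8 ] 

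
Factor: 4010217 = 3^1*1093^1*1223^1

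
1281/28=45 + 3/4 = 45.75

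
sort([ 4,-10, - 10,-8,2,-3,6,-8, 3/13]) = [ - 10,  -  10,- 8, - 8, - 3,3/13,  2, 4, 6]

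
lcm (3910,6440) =109480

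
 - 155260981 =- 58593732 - 96667249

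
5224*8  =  41792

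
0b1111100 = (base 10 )124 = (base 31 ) 40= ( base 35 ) 3J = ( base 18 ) 6g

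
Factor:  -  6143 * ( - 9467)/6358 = 2^(-1)*11^( - 1)*17^( - 2)  *  6143^1*9467^1 = 58155781/6358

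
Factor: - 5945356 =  - 2^2*1486339^1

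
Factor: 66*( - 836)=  - 55176=- 2^3*3^1 * 11^2*19^1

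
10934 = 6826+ 4108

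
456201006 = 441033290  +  15167716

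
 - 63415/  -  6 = 10569+1/6 = 10569.17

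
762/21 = 36 + 2/7 = 36.29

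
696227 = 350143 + 346084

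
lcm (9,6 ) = 18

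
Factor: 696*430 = 2^4*3^1*5^1*29^1  *43^1 = 299280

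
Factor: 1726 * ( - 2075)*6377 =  - 2^1 * 5^2*7^1*83^1*863^1*911^1 = - 22838906650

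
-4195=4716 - 8911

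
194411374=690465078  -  496053704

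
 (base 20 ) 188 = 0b1000111000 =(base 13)349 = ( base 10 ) 568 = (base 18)1da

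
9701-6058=3643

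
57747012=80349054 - 22602042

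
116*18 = 2088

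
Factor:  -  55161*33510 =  - 1848445110 = - 2^1*3^6*5^1*227^1*1117^1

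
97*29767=2887399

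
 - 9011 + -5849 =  - 14860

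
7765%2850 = 2065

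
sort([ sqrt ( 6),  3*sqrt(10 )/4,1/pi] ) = [1/pi, 3*sqrt (10)/4,sqrt(6)]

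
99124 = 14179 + 84945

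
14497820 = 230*63034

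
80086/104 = 40043/52 = 770.06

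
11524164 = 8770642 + 2753522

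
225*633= 142425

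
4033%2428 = 1605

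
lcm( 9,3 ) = 9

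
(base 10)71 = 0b1000111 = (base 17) 43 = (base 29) 2d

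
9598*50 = 479900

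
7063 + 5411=12474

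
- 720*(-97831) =70438320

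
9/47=9/47= 0.19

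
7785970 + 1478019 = 9263989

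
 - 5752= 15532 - 21284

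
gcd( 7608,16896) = 24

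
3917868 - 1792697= 2125171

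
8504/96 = 88 + 7/12=88.58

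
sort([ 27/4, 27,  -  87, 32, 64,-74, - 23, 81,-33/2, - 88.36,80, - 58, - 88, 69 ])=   [ - 88.36, - 88, - 87, - 74 , -58,  -  23,-33/2,27/4, 27,  32,  64,69, 80, 81]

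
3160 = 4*790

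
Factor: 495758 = 2^1 * 247879^1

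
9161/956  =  9161/956 =9.58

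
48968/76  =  644+6/19 = 644.32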